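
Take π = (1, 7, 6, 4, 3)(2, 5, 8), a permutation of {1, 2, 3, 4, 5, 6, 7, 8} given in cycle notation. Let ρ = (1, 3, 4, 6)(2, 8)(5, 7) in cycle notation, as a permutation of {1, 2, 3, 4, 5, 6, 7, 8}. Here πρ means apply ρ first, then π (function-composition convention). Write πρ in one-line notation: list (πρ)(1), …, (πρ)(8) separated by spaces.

(πρ)(x) = π(ρ(x)). Computing each image: π(ρ(1)) = π(3) = 1, π(ρ(2)) = π(8) = 2, π(ρ(3)) = π(4) = 3, π(ρ(4)) = π(6) = 4, π(ρ(5)) = π(7) = 6, π(ρ(6)) = π(1) = 7, π(ρ(7)) = π(5) = 8, π(ρ(8)) = π(2) = 5.
Hence πρ = [1 2 3 4 6 7 8 5].

1 2 3 4 6 7 8 5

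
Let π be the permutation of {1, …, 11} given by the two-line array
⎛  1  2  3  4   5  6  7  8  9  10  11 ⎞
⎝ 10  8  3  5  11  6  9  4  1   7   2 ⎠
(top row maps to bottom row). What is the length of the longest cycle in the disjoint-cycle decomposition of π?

5

Decomposing into disjoint cycles gives (1, 10, 7, 9)(2, 8, 4, 5, 11); the longest has length 5.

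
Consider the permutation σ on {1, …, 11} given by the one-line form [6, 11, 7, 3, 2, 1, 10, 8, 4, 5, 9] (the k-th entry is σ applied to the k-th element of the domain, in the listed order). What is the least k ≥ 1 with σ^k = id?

8

The disjoint-cycle form of σ has cycle lengths 8, 2, 1.
Since disjoint cycles commute, ord(σ) = lcm(8, 2) = 8.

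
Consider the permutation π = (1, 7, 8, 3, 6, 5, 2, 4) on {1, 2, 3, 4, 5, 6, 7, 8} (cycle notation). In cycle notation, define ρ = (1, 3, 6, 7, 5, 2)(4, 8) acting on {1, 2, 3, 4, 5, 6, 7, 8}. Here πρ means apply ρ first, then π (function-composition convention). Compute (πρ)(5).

4

ρ(5) = 2, then π(2) = 4; composing gives (πρ)(5) = 4.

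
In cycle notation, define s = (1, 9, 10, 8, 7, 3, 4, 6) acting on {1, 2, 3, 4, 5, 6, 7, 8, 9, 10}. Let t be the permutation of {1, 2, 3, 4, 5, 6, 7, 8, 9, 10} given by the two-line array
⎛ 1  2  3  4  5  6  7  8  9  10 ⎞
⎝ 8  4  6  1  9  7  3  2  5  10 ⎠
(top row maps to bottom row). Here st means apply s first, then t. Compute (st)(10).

s(10) = 8, then t(8) = 2; composing gives (st)(10) = 2.

2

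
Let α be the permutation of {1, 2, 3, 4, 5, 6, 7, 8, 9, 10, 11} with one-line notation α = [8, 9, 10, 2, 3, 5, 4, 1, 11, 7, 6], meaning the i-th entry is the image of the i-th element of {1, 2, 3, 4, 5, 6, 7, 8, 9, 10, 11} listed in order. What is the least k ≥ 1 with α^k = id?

Writing α as disjoint cycles, the cycle lengths are 9, 2.
The order is lcm(9, 2) = 18.

18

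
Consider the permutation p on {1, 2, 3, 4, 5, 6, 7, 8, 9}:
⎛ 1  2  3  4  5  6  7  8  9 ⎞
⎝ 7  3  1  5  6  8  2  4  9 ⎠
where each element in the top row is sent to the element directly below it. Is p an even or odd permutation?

even

In disjoint-cycle form the cycle lengths are 4, 4, 1.
A cycle of length ℓ contributes ℓ−1 transpositions, so p is a product of 3 + 3 = 6 transpositions — even.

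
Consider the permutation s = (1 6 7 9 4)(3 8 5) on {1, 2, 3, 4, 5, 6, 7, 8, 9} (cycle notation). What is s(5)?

3

Within (3 8 5), 5 ↦ 3.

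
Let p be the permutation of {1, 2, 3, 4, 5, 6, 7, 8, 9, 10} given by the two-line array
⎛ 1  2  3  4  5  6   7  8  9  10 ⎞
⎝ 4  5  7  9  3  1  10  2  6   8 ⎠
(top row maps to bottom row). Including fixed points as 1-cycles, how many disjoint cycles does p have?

2

The cycle decomposition is (1, 4, 9, 6)(2, 5, 3, 7, 10, 8), which has 2 cycles (counting 1-cycles).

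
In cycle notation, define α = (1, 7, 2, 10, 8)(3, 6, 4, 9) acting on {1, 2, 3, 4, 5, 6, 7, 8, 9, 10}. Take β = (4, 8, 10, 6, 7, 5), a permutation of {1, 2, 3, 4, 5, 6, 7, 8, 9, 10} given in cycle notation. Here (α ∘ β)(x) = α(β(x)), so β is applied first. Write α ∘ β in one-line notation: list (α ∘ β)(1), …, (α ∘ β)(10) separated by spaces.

7 10 6 1 9 2 5 8 3 4

(α ∘ β)(x) = α(β(x)). Computing each image: α(β(1)) = α(1) = 7, α(β(2)) = α(2) = 10, α(β(3)) = α(3) = 6, α(β(4)) = α(8) = 1, α(β(5)) = α(4) = 9, α(β(6)) = α(7) = 2, α(β(7)) = α(5) = 5, α(β(8)) = α(10) = 8, α(β(9)) = α(9) = 3, α(β(10)) = α(6) = 4.
Hence α ∘ β = [7 10 6 1 9 2 5 8 3 4].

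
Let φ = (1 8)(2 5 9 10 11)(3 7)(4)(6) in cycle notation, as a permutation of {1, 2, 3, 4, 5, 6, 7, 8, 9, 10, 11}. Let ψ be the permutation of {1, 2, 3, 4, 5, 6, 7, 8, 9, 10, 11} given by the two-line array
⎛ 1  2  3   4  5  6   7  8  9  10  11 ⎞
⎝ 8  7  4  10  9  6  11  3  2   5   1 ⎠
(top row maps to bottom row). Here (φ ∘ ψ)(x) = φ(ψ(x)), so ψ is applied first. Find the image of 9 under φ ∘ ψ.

ψ(9) = 2, then φ(2) = 5; composing gives (φ ∘ ψ)(9) = 5.

5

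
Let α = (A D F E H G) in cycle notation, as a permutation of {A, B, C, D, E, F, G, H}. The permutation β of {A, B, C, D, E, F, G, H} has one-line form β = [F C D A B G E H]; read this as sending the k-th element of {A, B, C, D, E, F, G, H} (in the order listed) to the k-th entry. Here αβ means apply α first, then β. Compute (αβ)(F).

First apply α: α(F) = E, then β(E) = B. Thus (αβ)(F) = B.

B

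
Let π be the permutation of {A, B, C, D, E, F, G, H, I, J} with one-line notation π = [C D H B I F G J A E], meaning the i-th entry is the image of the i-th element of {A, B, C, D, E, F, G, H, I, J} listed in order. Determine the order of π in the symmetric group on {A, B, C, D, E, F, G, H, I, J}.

6

The disjoint-cycle form of π has cycle lengths 6, 2, 1, 1.
Since disjoint cycles commute, ord(π) = lcm(6, 2) = 6.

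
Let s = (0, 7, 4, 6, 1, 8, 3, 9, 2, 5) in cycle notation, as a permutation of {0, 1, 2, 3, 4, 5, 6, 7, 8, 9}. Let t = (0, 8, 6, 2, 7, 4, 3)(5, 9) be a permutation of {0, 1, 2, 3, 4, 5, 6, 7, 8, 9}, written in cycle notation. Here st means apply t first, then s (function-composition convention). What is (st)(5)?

First apply t: t(5) = 9, then s(9) = 2. Thus (st)(5) = 2.

2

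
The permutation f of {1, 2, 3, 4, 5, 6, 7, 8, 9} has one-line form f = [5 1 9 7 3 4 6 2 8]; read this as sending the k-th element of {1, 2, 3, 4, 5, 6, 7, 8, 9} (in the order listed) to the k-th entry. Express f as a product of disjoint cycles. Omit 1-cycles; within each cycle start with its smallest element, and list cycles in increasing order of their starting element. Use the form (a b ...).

(1 5 3 9 8 2)(4 7 6)

From 1: 1 → 5 → 3 → 9 → 8 → 2 → 1, closing the cycle (1 5 3 9 8 2).
Repeating from the next unused element and collecting all non-trivial cycles gives (1 5 3 9 8 2)(4 7 6).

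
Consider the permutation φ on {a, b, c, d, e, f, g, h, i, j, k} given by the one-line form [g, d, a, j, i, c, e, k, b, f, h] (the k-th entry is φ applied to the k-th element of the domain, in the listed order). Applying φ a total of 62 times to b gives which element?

Tracing b → d → … returns to b after 9 steps, so b lies in a 9-cycle (a g e i b d j f c).
On a 9-cycle, φ^9 is the identity, so φ^62 = φ^8 there (62 ≡ 8 mod 9).
Stepping 8 places around the cycle: b → d → j → f → c → a → g → e → i.

i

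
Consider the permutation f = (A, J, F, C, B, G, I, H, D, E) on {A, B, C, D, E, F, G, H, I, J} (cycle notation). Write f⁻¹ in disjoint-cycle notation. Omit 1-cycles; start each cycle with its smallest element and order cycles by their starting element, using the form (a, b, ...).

The inverse reverses each cycle.
After reversing and putting each cycle's least element first, f⁻¹ = (A, E, D, H, I, G, B, C, F, J).

(A, E, D, H, I, G, B, C, F, J)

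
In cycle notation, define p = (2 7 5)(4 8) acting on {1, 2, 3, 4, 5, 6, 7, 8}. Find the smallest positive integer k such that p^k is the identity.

The cycle type of p is (3, 2, 1, 1, 1).
The order of p is the least common multiple of its cycle lengths: lcm(3, 2) = 6.

6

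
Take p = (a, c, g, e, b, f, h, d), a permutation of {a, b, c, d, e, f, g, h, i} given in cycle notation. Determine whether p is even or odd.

The cycle lengths are 8, 1.
A cycle of length ℓ contributes ℓ−1 transpositions, so p is a product of 7 transpositions — odd.

odd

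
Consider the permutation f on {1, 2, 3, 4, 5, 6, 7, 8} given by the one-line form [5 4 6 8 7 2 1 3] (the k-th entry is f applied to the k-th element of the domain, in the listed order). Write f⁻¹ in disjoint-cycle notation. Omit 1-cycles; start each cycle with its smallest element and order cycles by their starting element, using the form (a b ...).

The cycle decomposition of f is (1 5 7)(2 4 8 3 6).
The inverse reverses every cycle; in canonical form, f⁻¹ = (1 7 5)(2 6 3 8 4).

(1 7 5)(2 6 3 8 4)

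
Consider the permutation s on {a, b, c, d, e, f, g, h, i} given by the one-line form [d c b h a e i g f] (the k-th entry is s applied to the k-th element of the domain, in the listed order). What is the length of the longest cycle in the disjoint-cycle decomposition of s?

7

Decomposing into disjoint cycles gives (a d h g i f e)(b c); the longest has length 7.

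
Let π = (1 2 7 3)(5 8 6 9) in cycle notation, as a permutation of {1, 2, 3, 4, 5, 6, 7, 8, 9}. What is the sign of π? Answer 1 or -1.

1

The cycle lengths are 4, 4, 1.
A cycle is odd iff its length is even; π has 2 even-length cycles, so sgn(π) = (−1)^2 and π is even.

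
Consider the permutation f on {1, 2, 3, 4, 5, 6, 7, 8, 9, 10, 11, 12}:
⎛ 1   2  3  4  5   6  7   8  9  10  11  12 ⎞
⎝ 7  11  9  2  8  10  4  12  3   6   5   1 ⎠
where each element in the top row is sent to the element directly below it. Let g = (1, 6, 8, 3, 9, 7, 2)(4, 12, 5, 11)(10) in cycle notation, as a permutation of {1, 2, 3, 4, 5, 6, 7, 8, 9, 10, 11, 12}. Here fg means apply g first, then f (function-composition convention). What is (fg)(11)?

2

(fg)(11) = f(g(11)). g(11) = 4, then f(4) = 2. So (fg)(11) = 2.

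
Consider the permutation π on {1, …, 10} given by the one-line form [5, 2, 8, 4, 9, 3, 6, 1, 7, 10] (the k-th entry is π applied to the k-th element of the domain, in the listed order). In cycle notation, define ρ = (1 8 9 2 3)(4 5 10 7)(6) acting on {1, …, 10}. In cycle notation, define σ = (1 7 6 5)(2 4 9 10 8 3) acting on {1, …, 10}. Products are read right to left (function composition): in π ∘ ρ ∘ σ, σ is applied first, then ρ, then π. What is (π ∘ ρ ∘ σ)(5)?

Apply the permutations in order: σ(5) = 1, then ρ(1) = 8, then π(8) = 1. So (π ∘ ρ ∘ σ)(5) = 1.

1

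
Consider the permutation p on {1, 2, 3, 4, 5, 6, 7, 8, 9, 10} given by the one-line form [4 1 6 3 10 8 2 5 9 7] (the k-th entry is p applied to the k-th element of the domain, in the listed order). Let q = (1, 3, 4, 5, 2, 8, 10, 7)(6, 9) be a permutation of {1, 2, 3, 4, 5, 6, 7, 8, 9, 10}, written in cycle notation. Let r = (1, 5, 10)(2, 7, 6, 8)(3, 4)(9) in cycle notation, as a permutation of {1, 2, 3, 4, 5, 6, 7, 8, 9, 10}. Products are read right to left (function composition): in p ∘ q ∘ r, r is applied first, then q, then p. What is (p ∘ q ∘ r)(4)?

Apply the permutations in order: r(4) = 3, then q(3) = 4, then p(4) = 3. So (p ∘ q ∘ r)(4) = 3.

3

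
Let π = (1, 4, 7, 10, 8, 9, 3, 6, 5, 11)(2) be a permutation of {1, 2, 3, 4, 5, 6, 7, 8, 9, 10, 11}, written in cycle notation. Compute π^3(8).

6

8 lies in the 10-cycle (1, 4, 7, 10, 8, 9, 3, 6, 5, 11).
Stepping 3 places around the cycle: 8 → 9 → 3 → 6.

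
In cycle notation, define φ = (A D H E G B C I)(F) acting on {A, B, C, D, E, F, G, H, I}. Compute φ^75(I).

I lies in the 8-cycle (A D H E G B C I).
Powers repeat with period 8 on this cycle, and 75 mod 8 = 3, so φ^75(I) = φ^3(I).
Advancing 3 steps from I: I → A → D → H.

H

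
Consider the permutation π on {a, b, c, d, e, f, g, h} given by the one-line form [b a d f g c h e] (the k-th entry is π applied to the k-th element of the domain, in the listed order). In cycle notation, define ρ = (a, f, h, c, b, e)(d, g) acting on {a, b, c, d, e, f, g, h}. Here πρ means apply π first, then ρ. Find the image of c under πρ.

π(c) = d, then ρ(d) = g; composing gives (πρ)(c) = g.

g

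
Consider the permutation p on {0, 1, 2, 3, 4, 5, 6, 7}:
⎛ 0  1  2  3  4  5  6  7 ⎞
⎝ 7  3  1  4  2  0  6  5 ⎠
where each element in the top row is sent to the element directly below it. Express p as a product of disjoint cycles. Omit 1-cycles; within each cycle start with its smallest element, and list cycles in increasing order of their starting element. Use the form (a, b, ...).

Iterating p from 0 gives 0 → 7 → 5 → 0; that is the 3-cycle (0, 7, 5).
Repeating from the next unused element and collecting all non-trivial cycles gives (0, 7, 5)(1, 3, 4, 2).

(0, 7, 5)(1, 3, 4, 2)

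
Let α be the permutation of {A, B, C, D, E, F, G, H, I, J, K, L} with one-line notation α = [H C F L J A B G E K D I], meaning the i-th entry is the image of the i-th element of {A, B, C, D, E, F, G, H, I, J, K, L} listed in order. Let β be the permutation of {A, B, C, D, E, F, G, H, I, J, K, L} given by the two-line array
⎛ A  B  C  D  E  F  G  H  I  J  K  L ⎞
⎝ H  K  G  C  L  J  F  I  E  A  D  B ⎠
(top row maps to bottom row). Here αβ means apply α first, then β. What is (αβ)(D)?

B

First apply α: α(D) = L, then β(L) = B. Thus (αβ)(D) = B.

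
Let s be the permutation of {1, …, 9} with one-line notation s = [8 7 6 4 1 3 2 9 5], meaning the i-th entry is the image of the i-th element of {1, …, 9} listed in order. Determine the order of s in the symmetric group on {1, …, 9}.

4

The disjoint-cycle form of s has cycle lengths 4, 2, 2, 1.
Since disjoint cycles commute, ord(s) = lcm(4, 2, 2) = 4.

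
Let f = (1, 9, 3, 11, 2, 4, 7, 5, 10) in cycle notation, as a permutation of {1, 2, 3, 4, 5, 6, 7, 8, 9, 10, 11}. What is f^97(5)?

5 lies in the 9-cycle (1, 9, 3, 11, 2, 4, 7, 5, 10).
Since the cycle has length 9, f^97 acts on it the same as f^7 (97 mod 9 = 7).
Stepping 7 places around the cycle: 5 → 10 → 1 → 9 → 3 → 11 → 2 → 4.

4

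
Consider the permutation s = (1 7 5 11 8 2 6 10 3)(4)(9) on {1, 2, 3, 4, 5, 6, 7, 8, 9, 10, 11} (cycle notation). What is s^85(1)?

8

1 lies in the 9-cycle (1 7 5 11 8 2 6 10 3).
On a 9-cycle, s^9 is the identity, so s^85 = s^4 there (85 ≡ 4 mod 9).
Stepping 4 places around the cycle: 1 → 7 → 5 → 11 → 8.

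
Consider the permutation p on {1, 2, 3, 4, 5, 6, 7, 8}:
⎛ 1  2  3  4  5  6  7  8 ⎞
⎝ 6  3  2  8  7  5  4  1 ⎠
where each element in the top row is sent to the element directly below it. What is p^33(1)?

7

Tracing 1 → 6 → … returns to 1 after 6 steps, so 1 lies in a 6-cycle (1 6 5 7 4 8).
Powers repeat with period 6 on this cycle, and 33 mod 6 = 3, so p^33(1) = p^3(1).
Advancing 3 steps from 1: 1 → 6 → 5 → 7.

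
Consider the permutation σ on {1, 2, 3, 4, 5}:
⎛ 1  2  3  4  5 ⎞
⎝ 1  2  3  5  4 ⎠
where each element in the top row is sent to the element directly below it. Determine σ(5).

4

The entry below 5 in the array is 4, so σ(5) = 4.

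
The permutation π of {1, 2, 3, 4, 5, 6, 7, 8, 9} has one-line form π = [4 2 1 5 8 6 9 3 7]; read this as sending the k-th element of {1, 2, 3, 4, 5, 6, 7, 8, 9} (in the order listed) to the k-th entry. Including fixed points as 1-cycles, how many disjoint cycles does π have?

The cycle decomposition is (1 4 5 8 3)(2)(6)(7 9), which has 4 cycles (counting 1-cycles).

4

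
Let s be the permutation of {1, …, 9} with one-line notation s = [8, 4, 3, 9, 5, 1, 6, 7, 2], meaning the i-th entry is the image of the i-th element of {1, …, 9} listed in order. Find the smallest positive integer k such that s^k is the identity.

The disjoint-cycle form of s has cycle lengths 4, 3, 1, 1.
The order of s is the least common multiple of its cycle lengths: lcm(4, 3) = 12.

12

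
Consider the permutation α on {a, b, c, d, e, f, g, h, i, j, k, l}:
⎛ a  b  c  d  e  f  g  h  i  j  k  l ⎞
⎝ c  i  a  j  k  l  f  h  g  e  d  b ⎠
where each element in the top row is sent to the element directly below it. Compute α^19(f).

Tracing f → l → … returns to f after 5 steps, so f lies in a 5-cycle (b i g f l).
Since the cycle has length 5, α^19 acts on it the same as α^4 (19 mod 5 = 4).
Advancing 4 steps from f: f → l → b → i → g.

g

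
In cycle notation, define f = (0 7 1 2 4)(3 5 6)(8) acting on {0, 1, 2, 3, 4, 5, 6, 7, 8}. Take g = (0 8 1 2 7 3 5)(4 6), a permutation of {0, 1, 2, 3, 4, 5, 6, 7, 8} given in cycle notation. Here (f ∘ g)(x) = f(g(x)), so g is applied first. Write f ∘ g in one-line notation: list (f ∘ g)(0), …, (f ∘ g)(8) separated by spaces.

8 4 1 6 3 7 0 5 2

(f ∘ g)(x) = f(g(x)). Computing each image: f(g(0)) = f(8) = 8, f(g(1)) = f(2) = 4, f(g(2)) = f(7) = 1, f(g(3)) = f(5) = 6, f(g(4)) = f(6) = 3, f(g(5)) = f(0) = 7, f(g(6)) = f(4) = 0, f(g(7)) = f(3) = 5, f(g(8)) = f(1) = 2.
Hence f ∘ g = [8 4 1 6 3 7 0 5 2].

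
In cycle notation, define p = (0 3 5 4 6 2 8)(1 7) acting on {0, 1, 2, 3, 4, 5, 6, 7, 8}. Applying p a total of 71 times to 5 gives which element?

5 lies in the 7-cycle (0 3 5 4 6 2 8).
Powers repeat with period 7 on this cycle, and 71 mod 7 = 1, so p^71(5) = p^1(5).
Advancing 1 step from 5: 5 → 4.

4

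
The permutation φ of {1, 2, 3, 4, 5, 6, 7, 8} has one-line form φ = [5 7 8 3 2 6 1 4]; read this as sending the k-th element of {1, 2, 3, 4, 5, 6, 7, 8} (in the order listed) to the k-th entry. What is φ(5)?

2

5 is element number 5 of the domain, and entry number 5 of the one-line form is 2, so φ(5) = 2.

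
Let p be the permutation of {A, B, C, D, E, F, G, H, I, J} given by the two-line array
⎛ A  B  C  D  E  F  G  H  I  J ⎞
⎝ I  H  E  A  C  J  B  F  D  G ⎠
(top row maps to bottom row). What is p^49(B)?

G

Tracing B → H → … returns to B after 5 steps, so B lies in a 5-cycle (B, H, F, J, G).
Powers repeat with period 5 on this cycle, and 49 mod 5 = 4, so p^49(B) = p^4(B).
Stepping 4 places around the cycle: B → H → F → J → G.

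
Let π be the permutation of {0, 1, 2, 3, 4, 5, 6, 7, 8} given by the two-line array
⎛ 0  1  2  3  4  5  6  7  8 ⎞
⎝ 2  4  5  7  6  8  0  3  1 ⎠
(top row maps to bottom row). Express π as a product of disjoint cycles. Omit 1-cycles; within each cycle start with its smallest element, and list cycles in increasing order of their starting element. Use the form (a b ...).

From 0: 0 → 2 → 5 → 8 → 1 → 4 → 6 → 0, closing the cycle (0 2 5 8 1 4 6).
Repeating from the next unused element and collecting all non-trivial cycles gives (0 2 5 8 1 4 6)(3 7).

(0 2 5 8 1 4 6)(3 7)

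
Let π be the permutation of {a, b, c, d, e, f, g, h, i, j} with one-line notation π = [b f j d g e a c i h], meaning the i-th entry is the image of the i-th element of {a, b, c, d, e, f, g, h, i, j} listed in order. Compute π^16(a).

b

Tracing a → b → … returns to a after 5 steps, so a lies in a 5-cycle (a b f e g).
On a 5-cycle, π^5 is the identity, so π^16 = π^1 there (16 ≡ 1 mod 5).
Advancing 1 step from a: a → b.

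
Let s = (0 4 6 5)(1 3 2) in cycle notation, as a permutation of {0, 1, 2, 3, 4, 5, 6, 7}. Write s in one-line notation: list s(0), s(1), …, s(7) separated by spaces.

4 3 1 2 6 0 5 7

Each element maps to the next entry in its cycle (wrapping to the front): 0→4, 1→3, 2→1, 3→2, 4→6, 5→0, 6→5, 7→7.
Listing these in domain order gives 4 3 1 2 6 0 5 7.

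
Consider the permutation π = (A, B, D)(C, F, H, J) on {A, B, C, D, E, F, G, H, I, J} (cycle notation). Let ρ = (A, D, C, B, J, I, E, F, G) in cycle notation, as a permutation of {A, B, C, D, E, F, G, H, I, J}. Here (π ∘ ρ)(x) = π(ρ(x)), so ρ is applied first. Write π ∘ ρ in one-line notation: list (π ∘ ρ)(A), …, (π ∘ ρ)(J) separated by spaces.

(π ∘ ρ)(x) = π(ρ(x)). Computing each image: π(ρ(A)) = π(D) = A, π(ρ(B)) = π(J) = C, π(ρ(C)) = π(B) = D, π(ρ(D)) = π(C) = F, π(ρ(E)) = π(F) = H, π(ρ(F)) = π(G) = G, π(ρ(G)) = π(A) = B, π(ρ(H)) = π(H) = J, π(ρ(I)) = π(E) = E, π(ρ(J)) = π(I) = I.
Hence π ∘ ρ = [A C D F H G B J E I].

A C D F H G B J E I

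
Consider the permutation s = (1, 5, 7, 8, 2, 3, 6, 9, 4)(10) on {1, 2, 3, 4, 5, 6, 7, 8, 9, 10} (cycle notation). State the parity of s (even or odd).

The cycle lengths are 9, 1.
A cycle of length ℓ contributes ℓ−1 transpositions, so s is a product of 8 transpositions — even.

even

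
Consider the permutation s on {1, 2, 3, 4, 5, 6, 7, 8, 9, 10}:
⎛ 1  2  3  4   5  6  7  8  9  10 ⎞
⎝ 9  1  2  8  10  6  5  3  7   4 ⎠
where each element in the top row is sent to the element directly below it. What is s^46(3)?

Tracing 3 → 2 → … returns to 3 after 9 steps, so 3 lies in a 9-cycle (1, 9, 7, 5, 10, 4, 8, 3, 2).
Powers repeat with period 9 on this cycle, and 46 mod 9 = 1, so s^46(3) = s^1(3).
Advancing 1 step from 3: 3 → 2.

2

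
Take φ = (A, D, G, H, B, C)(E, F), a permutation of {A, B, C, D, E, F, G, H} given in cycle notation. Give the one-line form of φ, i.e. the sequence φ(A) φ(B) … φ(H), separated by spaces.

D C A G F E H B

Each element maps to the next entry in its cycle (wrapping to the front): A→D, B→C, C→A, D→G, E→F, F→E, G→H, H→B.
Listing these in domain order gives D C A G F E H B.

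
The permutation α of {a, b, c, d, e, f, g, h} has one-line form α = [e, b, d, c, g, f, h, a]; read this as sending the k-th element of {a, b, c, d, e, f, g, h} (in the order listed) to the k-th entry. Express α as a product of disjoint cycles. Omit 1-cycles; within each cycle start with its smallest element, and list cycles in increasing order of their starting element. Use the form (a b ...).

(a e g h)(c d)

From a: a → e → g → h → a, closing the cycle (a e g h).
Continuing from each remaining unvisited element yields (a e g h)(c d).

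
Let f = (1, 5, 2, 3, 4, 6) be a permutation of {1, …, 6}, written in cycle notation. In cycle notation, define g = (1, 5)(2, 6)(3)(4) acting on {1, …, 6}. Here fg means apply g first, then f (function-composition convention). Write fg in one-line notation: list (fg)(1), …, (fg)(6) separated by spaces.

(fg)(x) = f(g(x)). Computing each image: f(g(1)) = f(5) = 2, f(g(2)) = f(6) = 1, f(g(3)) = f(3) = 4, f(g(4)) = f(4) = 6, f(g(5)) = f(1) = 5, f(g(6)) = f(2) = 3.
Hence fg = [2 1 4 6 5 3].

2 1 4 6 5 3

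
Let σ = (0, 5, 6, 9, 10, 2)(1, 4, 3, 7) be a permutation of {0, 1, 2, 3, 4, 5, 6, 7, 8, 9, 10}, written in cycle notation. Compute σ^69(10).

10 lies in the 6-cycle (0, 5, 6, 9, 10, 2).
Powers repeat with period 6 on this cycle, and 69 mod 6 = 3, so σ^69(10) = σ^3(10).
Stepping 3 places around the cycle: 10 → 2 → 0 → 5.

5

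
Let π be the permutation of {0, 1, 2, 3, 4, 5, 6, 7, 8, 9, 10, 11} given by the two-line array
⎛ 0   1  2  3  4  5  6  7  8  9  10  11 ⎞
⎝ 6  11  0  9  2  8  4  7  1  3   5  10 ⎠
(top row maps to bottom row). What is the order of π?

20

Writing π as disjoint cycles, the cycle lengths are 5, 4, 2, 1.
The order of π is the least common multiple of its cycle lengths: lcm(5, 4, 2) = 20.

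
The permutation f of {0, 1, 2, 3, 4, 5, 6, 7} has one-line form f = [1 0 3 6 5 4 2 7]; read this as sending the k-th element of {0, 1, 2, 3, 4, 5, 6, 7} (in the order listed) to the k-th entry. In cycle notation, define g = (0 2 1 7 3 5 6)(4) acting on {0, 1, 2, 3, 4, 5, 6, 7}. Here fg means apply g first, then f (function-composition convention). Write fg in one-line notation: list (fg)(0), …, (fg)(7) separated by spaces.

3 7 0 4 5 2 1 6

Chase each element through g then f: 0 → 2 → 3; 1 → 7 → 7; 2 → 1 → 0; 3 → 5 → 4; 4 → 4 → 5; 5 → 6 → 2; 6 → 0 → 1; 7 → 3 → 6.
Collecting the images, fg = [3 7 0 4 5 2 1 6].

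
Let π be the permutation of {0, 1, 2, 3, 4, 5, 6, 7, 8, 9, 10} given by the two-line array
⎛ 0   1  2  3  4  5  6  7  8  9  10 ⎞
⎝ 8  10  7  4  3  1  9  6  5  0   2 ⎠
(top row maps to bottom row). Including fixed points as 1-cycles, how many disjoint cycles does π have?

The cycle decomposition is (0 8 5 1 10 2 7 6 9)(3 4), which has 2 cycles (counting 1-cycles).

2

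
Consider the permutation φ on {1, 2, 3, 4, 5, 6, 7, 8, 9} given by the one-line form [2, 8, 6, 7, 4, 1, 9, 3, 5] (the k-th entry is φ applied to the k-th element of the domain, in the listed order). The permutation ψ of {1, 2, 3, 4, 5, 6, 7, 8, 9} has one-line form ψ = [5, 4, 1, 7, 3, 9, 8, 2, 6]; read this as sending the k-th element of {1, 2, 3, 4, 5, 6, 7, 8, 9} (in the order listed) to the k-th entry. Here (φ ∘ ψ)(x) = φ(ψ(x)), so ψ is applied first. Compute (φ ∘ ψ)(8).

8

First apply ψ: ψ(8) = 2, then φ(2) = 8. Thus (φ ∘ ψ)(8) = 8.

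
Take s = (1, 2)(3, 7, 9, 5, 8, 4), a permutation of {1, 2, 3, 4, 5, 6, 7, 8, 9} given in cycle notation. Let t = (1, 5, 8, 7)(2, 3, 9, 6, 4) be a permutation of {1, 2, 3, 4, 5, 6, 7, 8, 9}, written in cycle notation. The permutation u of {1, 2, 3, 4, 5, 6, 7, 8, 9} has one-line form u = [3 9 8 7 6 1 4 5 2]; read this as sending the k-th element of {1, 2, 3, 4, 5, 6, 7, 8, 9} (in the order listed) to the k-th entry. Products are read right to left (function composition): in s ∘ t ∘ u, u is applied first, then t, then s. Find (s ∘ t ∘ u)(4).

(s ∘ t ∘ u)(4) = s(t(u(4))). u(4) = 7, then t(7) = 1, then s(1) = 2, so the result is 2.

2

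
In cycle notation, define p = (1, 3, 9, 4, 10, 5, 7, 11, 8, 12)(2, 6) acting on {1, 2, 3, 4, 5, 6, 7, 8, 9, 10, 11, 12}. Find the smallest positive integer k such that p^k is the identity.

10

The disjoint cycles have lengths 10, 2.
The order of p is the least common multiple of its cycle lengths: lcm(10, 2) = 10.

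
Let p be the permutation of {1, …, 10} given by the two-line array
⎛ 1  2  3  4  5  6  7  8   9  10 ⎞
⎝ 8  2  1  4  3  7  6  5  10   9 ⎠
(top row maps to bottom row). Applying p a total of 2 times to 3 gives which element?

Tracing 3 → 1 → … returns to 3 after 4 steps, so 3 lies in a 4-cycle (1, 8, 5, 3).
Advancing 2 steps from 3: 3 → 1 → 8.

8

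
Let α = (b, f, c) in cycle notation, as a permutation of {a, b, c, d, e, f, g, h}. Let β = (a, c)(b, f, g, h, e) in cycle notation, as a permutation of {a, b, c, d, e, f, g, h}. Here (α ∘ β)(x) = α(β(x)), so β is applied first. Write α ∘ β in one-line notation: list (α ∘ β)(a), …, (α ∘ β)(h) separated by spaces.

For each element, apply β then α: a → c → b; b → f → c; c → a → a; d → d → d; e → b → f; f → g → g; g → h → h; h → e → e.
Collecting the images, α ∘ β = [b c a d f g h e].

b c a d f g h e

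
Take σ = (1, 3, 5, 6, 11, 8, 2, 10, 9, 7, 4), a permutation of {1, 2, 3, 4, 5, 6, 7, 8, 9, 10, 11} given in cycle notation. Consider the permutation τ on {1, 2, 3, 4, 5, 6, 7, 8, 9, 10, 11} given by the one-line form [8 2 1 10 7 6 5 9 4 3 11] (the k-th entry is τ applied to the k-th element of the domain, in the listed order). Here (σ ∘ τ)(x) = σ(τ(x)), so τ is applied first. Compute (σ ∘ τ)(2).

10

τ(2) = 2, then σ(2) = 10; composing gives (σ ∘ τ)(2) = 10.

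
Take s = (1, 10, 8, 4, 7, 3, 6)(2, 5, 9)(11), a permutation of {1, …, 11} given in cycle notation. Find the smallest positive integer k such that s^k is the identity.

21

The disjoint cycles have lengths 7, 3, 1.
Since disjoint cycles commute, ord(s) = lcm(7, 3) = 21.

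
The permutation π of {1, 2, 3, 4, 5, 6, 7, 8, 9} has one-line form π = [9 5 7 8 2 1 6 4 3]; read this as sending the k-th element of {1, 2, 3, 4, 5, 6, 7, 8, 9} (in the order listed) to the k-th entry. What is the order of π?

Decomposing into disjoint cycles gives cycle lengths 5, 2, 2.
Since disjoint cycles commute, ord(π) = lcm(5, 2, 2) = 10.

10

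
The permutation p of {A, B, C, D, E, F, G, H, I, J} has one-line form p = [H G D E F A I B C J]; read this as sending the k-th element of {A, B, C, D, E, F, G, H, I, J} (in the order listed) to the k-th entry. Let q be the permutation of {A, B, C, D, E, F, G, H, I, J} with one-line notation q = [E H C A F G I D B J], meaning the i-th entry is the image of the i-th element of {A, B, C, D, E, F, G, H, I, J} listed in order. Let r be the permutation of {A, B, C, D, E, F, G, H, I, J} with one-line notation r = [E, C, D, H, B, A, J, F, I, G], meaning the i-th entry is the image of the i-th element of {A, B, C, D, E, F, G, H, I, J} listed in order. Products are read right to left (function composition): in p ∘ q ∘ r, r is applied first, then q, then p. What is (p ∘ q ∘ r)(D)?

Apply the permutations in order: r(D) = H, then q(H) = D, then p(D) = E. So (p ∘ q ∘ r)(D) = E.

E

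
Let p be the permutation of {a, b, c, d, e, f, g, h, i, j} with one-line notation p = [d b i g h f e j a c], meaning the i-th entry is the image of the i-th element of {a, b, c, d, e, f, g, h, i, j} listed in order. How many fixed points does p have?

The fixed points (elements with p(x) = x) are {b, f}, so there are 2.

2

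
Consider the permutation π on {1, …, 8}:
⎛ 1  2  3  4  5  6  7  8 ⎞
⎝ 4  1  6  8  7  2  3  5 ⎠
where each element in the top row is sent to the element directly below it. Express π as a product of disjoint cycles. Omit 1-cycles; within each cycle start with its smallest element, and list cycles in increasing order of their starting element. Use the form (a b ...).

Iterating π from 1 gives 1 → 4 → 8 → 5 → 7 → 3 → 6 → 2 → 1; that is the 8-cycle (1 4 8 5 7 3 6 2).
Repeating from the next unused element and collecting all non-trivial cycles gives (1 4 8 5 7 3 6 2).

(1 4 8 5 7 3 6 2)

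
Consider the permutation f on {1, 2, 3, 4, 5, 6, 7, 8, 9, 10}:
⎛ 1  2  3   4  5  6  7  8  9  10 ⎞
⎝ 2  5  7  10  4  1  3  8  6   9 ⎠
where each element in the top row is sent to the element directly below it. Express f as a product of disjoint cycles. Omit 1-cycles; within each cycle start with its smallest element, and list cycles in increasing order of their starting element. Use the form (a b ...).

Start at 1 and follow images: 1 → 2 → 5 → 4 → 10 → 9 → 6 → 1, giving the cycle (1 2 5 4 10 9 6).
Continuing from each remaining unvisited element yields (1 2 5 4 10 9 6)(3 7).

(1 2 5 4 10 9 6)(3 7)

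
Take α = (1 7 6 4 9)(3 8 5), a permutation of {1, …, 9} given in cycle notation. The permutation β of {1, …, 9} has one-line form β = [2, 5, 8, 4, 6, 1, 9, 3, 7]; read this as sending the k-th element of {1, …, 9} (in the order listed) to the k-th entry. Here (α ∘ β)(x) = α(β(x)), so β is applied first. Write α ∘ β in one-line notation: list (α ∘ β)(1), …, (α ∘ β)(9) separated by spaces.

2 3 5 9 4 7 1 8 6

For each element, apply β then α: 1 → 2 → 2; 2 → 5 → 3; 3 → 8 → 5; 4 → 4 → 9; 5 → 6 → 4; 6 → 1 → 7; 7 → 9 → 1; 8 → 3 → 8; 9 → 7 → 6.
So α ∘ β in one-line form is 2 3 5 9 4 7 1 8 6.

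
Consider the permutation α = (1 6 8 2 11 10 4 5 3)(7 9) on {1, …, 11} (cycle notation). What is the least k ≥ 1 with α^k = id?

The cycle type of α is (9, 2).
The order of α is the least common multiple of its cycle lengths: lcm(9, 2) = 18.

18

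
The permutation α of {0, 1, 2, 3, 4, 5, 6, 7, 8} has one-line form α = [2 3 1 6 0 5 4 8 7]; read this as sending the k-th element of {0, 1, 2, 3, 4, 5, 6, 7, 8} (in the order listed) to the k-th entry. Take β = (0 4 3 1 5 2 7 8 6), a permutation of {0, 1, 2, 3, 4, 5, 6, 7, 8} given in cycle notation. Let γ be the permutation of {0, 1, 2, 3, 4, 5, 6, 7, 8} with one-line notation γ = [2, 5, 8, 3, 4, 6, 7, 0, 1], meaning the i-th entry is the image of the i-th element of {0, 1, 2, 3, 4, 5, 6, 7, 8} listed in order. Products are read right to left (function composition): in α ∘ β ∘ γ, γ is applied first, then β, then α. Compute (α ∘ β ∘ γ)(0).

8

Apply the permutations in order: γ(0) = 2, then β(2) = 7, then α(7) = 8. So (α ∘ β ∘ γ)(0) = 8.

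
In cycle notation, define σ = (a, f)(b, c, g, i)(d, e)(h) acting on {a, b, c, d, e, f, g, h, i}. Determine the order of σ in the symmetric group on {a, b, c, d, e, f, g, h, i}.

4

The cycle type of σ is (4, 2, 2, 1).
Since disjoint cycles commute, ord(σ) = lcm(4, 2, 2) = 4.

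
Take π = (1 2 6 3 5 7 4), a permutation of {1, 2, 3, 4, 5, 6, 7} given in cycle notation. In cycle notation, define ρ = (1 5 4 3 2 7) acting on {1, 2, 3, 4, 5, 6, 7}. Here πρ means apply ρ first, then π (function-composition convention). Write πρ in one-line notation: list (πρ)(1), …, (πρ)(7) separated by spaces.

For each element, apply ρ then π: 1 → 5 → 7; 2 → 7 → 4; 3 → 2 → 6; 4 → 3 → 5; 5 → 4 → 1; 6 → 6 → 3; 7 → 1 → 2.
So πρ in one-line form is 7 4 6 5 1 3 2.

7 4 6 5 1 3 2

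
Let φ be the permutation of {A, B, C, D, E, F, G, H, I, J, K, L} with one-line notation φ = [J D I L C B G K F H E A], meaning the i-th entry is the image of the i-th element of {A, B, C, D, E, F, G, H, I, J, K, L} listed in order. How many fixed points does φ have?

The fixed points (elements with φ(x) = x) are {G}, so there is 1.

1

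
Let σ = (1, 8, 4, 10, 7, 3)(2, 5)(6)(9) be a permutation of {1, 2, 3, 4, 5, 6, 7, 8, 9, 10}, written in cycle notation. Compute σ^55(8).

4

8 lies in the 6-cycle (1, 8, 4, 10, 7, 3).
Since the cycle has length 6, σ^55 acts on it the same as σ^1 (55 mod 6 = 1).
Stepping 1 place around the cycle: 8 → 4.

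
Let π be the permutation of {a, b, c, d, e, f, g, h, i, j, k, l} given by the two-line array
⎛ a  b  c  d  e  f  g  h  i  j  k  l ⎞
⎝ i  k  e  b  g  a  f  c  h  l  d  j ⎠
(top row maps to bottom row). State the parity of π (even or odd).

In disjoint-cycle form the cycle lengths are 7, 3, 2.
A cycle of length ℓ contributes ℓ−1 transpositions, so π is a product of 6 + 2 + 1 = 9 transpositions — odd.

odd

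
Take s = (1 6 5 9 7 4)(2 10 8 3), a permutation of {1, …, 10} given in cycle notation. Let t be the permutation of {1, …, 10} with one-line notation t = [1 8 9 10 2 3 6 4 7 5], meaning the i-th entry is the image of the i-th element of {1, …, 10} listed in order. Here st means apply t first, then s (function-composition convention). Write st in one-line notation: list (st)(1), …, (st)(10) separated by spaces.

6 3 7 8 10 2 5 1 4 9

(st)(x) = s(t(x)). Computing each image: s(t(1)) = s(1) = 6, s(t(2)) = s(8) = 3, s(t(3)) = s(9) = 7, s(t(4)) = s(10) = 8, s(t(5)) = s(2) = 10, s(t(6)) = s(3) = 2, s(t(7)) = s(6) = 5, s(t(8)) = s(4) = 1, s(t(9)) = s(7) = 4, s(t(10)) = s(5) = 9.
Hence st = [6 3 7 8 10 2 5 1 4 9].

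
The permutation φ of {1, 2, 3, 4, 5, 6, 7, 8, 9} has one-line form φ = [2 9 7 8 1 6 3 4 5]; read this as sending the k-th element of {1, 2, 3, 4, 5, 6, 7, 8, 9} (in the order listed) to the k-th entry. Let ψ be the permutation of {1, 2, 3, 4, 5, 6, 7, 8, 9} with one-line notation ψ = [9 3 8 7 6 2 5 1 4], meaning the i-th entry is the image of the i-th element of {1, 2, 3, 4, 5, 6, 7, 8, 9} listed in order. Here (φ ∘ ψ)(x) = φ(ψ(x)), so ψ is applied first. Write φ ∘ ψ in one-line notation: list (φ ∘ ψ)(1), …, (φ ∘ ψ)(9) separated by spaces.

(φ ∘ ψ)(x) = φ(ψ(x)). Computing each image: φ(ψ(1)) = φ(9) = 5, φ(ψ(2)) = φ(3) = 7, φ(ψ(3)) = φ(8) = 4, φ(ψ(4)) = φ(7) = 3, φ(ψ(5)) = φ(6) = 6, φ(ψ(6)) = φ(2) = 9, φ(ψ(7)) = φ(5) = 1, φ(ψ(8)) = φ(1) = 2, φ(ψ(9)) = φ(4) = 8.
Hence φ ∘ ψ = [5 7 4 3 6 9 1 2 8].

5 7 4 3 6 9 1 2 8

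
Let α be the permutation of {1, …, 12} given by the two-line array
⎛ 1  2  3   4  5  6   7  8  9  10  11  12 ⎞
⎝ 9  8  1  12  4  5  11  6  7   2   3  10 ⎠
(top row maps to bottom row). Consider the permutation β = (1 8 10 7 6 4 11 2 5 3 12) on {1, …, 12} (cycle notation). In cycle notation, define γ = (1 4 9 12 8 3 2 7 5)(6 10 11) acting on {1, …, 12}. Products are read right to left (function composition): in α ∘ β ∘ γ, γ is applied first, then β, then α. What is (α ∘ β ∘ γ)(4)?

7

Chase 4: γ(4) = 9; β(9) = 9; α(9) = 7. Hence (α ∘ β ∘ γ)(4) = 7.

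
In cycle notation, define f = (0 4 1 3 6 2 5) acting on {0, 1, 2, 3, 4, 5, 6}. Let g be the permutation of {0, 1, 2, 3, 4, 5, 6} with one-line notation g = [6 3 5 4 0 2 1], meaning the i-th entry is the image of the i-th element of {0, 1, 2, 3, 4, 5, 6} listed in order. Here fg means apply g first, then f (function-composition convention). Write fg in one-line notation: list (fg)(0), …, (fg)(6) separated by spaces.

2 6 0 1 4 5 3

(fg)(x) = f(g(x)). Computing each image: f(g(0)) = f(6) = 2, f(g(1)) = f(3) = 6, f(g(2)) = f(5) = 0, f(g(3)) = f(4) = 1, f(g(4)) = f(0) = 4, f(g(5)) = f(2) = 5, f(g(6)) = f(1) = 3.
Hence fg = [2 6 0 1 4 5 3].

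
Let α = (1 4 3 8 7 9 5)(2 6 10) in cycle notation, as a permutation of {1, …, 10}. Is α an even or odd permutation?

even

The cycle lengths are 7, 3.
A cycle of length ℓ contributes ℓ−1 transpositions, so α is a product of 6 + 2 = 8 transpositions — even.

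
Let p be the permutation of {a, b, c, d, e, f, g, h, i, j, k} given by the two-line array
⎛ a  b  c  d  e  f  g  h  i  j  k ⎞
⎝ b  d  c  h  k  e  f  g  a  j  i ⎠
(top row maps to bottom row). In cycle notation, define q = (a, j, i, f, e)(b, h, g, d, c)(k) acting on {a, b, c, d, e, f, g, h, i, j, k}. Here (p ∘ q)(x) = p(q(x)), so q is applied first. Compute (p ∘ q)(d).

c

First apply q: q(d) = c, then p(c) = c. Thus (p ∘ q)(d) = c.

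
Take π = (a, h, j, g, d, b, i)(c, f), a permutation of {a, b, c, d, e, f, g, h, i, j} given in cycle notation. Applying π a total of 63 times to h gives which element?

h lies in the 7-cycle (a, h, j, g, d, b, i).
Since the cycle has length 7, π^63 acts on it the same as π^0 (63 mod 7 = 0).
So π^63(h) = h.

h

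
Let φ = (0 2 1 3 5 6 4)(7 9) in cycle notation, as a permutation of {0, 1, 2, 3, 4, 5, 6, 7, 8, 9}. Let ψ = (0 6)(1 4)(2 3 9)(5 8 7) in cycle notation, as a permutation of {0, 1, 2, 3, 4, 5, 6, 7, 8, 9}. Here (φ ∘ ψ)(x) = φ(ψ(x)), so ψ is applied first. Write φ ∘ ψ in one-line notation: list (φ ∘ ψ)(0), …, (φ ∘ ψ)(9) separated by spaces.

(φ ∘ ψ)(x) = φ(ψ(x)). Computing each image: φ(ψ(0)) = φ(6) = 4, φ(ψ(1)) = φ(4) = 0, φ(ψ(2)) = φ(3) = 5, φ(ψ(3)) = φ(9) = 7, φ(ψ(4)) = φ(1) = 3, φ(ψ(5)) = φ(8) = 8, φ(ψ(6)) = φ(0) = 2, φ(ψ(7)) = φ(5) = 6, φ(ψ(8)) = φ(7) = 9, φ(ψ(9)) = φ(2) = 1.
Hence φ ∘ ψ = [4 0 5 7 3 8 2 6 9 1].

4 0 5 7 3 8 2 6 9 1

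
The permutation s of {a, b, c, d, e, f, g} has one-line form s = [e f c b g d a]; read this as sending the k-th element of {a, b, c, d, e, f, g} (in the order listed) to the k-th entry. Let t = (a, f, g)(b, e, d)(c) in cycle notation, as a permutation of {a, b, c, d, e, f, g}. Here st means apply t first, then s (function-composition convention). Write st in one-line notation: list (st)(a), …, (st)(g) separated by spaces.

d g c f b a e

Chase each element through t then s: a → f → d; b → e → g; c → c → c; d → b → f; e → d → b; f → g → a; g → a → e.
Collecting the images, st = [d g c f b a e].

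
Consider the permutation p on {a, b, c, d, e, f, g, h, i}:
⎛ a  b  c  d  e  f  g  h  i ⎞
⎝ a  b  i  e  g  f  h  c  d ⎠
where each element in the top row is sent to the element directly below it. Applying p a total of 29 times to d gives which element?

Tracing d → e → … returns to d after 6 steps, so d lies in a 6-cycle (c i d e g h).
On a 6-cycle, p^6 is the identity, so p^29 = p^5 there (29 ≡ 5 mod 6).
Stepping 5 places around the cycle: d → e → g → h → c → i.

i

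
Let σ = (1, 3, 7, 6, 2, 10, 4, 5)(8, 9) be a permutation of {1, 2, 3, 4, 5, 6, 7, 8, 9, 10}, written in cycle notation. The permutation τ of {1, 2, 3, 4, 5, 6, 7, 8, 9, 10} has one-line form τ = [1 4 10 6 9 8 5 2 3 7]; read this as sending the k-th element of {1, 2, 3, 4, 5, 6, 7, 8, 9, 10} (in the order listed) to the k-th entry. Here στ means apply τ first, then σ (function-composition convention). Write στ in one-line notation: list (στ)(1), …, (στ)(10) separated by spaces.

For each element, apply τ then σ: 1 → 1 → 3; 2 → 4 → 5; 3 → 10 → 4; 4 → 6 → 2; 5 → 9 → 8; 6 → 8 → 9; 7 → 5 → 1; 8 → 2 → 10; 9 → 3 → 7; 10 → 7 → 6.
So στ in one-line form is 3 5 4 2 8 9 1 10 7 6.

3 5 4 2 8 9 1 10 7 6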